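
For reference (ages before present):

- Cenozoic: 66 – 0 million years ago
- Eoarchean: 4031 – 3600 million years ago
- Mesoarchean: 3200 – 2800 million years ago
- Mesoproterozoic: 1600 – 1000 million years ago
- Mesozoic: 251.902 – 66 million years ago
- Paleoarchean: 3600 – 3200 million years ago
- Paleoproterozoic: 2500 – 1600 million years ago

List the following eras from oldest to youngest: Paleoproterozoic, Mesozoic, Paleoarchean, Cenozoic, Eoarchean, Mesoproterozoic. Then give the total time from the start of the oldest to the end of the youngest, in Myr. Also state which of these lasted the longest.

Eoarchean → Paleoarchean → Paleoproterozoic → Mesoproterozoic → Mesozoic → Cenozoic; total span 4031 Myr; longest is Paleoproterozoic

From the excerpt: Paleoproterozoic 2500–1600; Mesozoic 251.902–66; Paleoarchean 3600–3200; Cenozoic 66–0; Eoarchean 4031–3600; Mesoproterozoic 1600–1000 (Ma).
Larger Ma is earlier, so the oldest is Eoarchean and the youngest is Cenozoic; oldest to youngest: Eoarchean, Paleoarchean, Paleoproterozoic, Mesoproterozoic, Mesozoic, Cenozoic.
Oldest start 4031 minus youngest end 0 gives 4031 Myr overall.
Individual lengths (start − end): Paleoproterozoic 900; Paleoarchean 400; Mesoproterozoic 600; Cenozoic 66; Eoarchean 431; Mesozoic 185.902. The largest is Paleoproterozoic at 900 Myr.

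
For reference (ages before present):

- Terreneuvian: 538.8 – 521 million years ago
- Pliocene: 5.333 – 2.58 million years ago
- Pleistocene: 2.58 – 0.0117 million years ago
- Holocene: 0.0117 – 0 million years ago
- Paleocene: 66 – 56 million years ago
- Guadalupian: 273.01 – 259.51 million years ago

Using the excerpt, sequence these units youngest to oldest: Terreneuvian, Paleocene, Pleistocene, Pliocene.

Read off each span (Ma): Terreneuvian 538.8–521; Paleocene 66–56; Pleistocene 2.58–0.0117; Pliocene 5.333–2.58.
Larger Ma is older, so oldest→youngest is Terreneuvian, Paleocene, Pliocene, Pleistocene; reverse it for youngest→oldest.

Pleistocene, Pliocene, Paleocene, Terreneuvian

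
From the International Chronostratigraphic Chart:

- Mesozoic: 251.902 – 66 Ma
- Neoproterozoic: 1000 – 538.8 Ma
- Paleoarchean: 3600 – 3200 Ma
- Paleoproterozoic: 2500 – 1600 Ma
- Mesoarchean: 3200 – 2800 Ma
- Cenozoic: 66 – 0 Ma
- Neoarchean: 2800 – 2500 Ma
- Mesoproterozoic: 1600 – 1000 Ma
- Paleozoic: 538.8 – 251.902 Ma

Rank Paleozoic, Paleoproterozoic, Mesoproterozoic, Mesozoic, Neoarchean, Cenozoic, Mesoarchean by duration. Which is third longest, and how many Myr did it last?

Start − end for each: Paleozoic 538.8 − 251.902 = 286.898; Paleoproterozoic 2500 − 1600 = 900; Mesoproterozoic 1600 − 1000 = 600; Mesozoic 251.902 − 66 = 185.902; Neoarchean 2800 − 2500 = 300; Cenozoic 66 − 0 = 66; Mesoarchean 3200 − 2800 = 400.
Ranking these from longest: Paleoproterozoic > Mesoproterozoic > Mesoarchean > Neoarchean > Paleozoic > Mesozoic > Cenozoic.
Position 3 in that ranking is Mesoarchean, which lasted 400 Myr.

Mesoarchean, 400 million years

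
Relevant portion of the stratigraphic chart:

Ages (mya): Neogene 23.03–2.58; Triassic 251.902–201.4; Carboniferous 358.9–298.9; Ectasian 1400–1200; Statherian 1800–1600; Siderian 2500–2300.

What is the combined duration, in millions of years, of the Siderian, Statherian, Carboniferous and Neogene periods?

Each duration: Siderian = 200; Statherian = 200; Carboniferous = 60; Neogene = 20.45.
Sum: 200 + 200 + 60 + 20.45 = 480.45 Myr.

480.45 million years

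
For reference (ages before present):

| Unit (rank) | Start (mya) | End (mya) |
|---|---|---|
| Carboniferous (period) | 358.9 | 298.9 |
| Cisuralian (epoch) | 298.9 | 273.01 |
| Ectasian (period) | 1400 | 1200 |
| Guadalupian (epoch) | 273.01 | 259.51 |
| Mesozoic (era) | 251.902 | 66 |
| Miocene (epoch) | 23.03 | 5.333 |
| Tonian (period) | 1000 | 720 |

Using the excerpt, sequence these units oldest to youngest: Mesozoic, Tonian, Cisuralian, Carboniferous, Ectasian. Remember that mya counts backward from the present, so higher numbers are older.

The oldest of these is Ectasian (starts 1400 Ma) and the youngest is Mesozoic (ends 66 Ma).
In between, by decreasing start age: Tonian (1000), Carboniferous (358.9), Cisuralian (298.9).

Ectasian, Tonian, Carboniferous, Cisuralian, Mesozoic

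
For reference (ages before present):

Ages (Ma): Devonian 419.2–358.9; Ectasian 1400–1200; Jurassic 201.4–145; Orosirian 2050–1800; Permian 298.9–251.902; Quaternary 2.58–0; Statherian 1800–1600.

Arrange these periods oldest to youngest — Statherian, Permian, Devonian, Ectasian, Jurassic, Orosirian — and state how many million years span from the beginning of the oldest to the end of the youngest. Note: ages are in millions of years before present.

Orosirian → Statherian → Ectasian → Devonian → Permian → Jurassic; total span 1905 Myr

Start ages (Ma): Orosirian 2050, Statherian 1800, Ectasian 1400, Devonian 419.2, Permian 298.9, Jurassic 201.4.
Ordered oldest to youngest: Orosirian, Statherian, Ectasian, Devonian, Permian, Jurassic.
Span = 2050 − 145 = 1905 Myr.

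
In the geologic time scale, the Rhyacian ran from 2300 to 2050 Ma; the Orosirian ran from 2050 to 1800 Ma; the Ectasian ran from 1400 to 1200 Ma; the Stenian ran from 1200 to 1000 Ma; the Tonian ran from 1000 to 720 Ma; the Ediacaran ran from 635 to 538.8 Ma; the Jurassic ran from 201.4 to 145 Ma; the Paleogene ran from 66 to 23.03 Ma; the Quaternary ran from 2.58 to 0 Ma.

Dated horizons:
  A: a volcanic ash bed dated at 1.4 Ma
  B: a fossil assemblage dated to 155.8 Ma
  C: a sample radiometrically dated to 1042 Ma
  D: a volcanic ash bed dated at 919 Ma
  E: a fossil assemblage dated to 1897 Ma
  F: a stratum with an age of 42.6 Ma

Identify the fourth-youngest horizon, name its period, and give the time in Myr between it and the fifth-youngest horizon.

Smaller Ma means younger, so youngest first: A 1.4 < F 42.6 < B 155.8 < D 919 < C 1042 < E 1897.
Counting 4 along gives D (919 Ma); the excerpt puts that inside the Tonian, 1000–720 Ma.
Next in line is C (1042 Ma), and 1042 − 919 = 123 Myr.

D, in the Tonian; 123 million years to C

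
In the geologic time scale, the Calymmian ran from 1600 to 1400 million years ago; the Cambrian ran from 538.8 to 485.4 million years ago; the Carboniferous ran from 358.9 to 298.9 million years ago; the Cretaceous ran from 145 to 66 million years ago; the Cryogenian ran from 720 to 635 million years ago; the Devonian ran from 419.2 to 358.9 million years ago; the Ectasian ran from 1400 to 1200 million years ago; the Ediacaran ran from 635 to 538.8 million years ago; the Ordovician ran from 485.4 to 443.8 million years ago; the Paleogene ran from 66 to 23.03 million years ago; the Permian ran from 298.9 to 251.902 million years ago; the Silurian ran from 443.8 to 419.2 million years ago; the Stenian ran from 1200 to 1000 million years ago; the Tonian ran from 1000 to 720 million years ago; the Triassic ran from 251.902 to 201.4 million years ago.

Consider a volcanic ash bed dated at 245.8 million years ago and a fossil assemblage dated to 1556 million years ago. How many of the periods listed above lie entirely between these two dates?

11

1556 Ma sits inside the Calymmian (1600–1400) and 245.8 Ma inside the Triassic (251.902–201.4); neither of those is wholly between the two dates.
The listed periods lying completely between them are Ectasian, Stenian, Tonian, Cryogenian, Ediacaran, Cambrian, Ordovician, Silurian, Devonian, Carboniferous, Permian — 11 in all.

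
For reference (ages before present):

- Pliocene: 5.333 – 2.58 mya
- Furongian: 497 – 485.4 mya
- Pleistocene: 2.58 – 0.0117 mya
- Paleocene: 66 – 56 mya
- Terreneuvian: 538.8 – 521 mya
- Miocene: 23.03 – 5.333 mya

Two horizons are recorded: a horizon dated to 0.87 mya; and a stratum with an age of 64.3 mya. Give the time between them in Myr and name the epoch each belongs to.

Elapsed time: 64.3 − 0.87 = 63.43 Myr.
0.87 Ma lies within 2.58–0.0117 Ma: Pleistocene.
64.3 Ma lies within 66–56 Ma: Paleocene.

63.43 million years apart; the first in the Pleistocene, the second in the Paleocene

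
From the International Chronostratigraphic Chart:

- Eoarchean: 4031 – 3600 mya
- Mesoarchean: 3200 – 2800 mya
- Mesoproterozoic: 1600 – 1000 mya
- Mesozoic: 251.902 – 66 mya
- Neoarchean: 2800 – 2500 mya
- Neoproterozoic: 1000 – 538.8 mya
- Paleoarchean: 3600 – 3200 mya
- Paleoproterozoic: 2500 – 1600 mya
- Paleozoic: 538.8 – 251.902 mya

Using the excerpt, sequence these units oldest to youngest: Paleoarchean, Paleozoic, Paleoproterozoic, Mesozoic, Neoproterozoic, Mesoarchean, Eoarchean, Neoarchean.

Sorting by start age (descending Ma, since larger Ma = older): Eoarchean start 4031, Paleoarchean start 3600, Mesoarchean start 3200, Neoarchean start 2800, Paleoproterozoic start 2500, Neoproterozoic start 1000, Paleozoic start 538.8, Mesozoic start 251.902.

Eoarchean, Paleoarchean, Mesoarchean, Neoarchean, Paleoproterozoic, Neoproterozoic, Paleozoic, Mesozoic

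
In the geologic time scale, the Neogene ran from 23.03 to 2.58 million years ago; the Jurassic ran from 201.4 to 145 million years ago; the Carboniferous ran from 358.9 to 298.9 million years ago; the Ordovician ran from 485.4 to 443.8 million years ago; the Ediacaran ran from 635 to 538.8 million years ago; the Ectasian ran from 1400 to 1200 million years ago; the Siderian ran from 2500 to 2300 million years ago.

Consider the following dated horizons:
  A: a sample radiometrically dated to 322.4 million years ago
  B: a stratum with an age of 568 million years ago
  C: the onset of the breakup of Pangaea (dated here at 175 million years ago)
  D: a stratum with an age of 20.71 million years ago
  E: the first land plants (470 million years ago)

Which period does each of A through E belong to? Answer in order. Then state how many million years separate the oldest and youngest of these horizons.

A — Carboniferous; B — Ediacaran; C — Jurassic; D — Neogene; E — Ordovician; span 547.29 million years

A: 322.4 Ma lies in 358.9–298.9 Ma, so Carboniferous.
B: 568 Ma lies in 635–538.8 Ma, so Ediacaran.
C: 175 Ma lies in 201.4–145 Ma, so Jurassic.
D: 20.71 Ma lies in 23.03–2.58 Ma, so Neogene.
E: 470 Ma lies in 485.4–443.8 Ma, so Ordovician.
Oldest = 568 Ma, youngest = 20.71 Ma → span 547.29 Myr.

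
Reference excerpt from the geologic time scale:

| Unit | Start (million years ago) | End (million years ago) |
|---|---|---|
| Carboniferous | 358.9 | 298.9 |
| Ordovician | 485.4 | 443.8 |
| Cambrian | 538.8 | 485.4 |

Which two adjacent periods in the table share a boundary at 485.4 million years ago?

The Cambrian ends at 485.4 million years ago and the Ordovician begins at 485.4 million years ago, so they share that boundary.

Cambrian and Ordovician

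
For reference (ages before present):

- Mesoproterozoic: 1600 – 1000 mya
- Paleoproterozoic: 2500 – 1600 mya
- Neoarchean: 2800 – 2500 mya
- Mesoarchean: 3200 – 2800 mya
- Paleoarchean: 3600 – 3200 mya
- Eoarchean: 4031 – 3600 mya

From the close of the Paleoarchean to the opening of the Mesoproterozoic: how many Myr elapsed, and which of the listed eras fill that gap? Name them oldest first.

1600 million years; Mesoarchean, Neoarchean, Paleoproterozoic

The Paleoarchean closes at 3200 Ma and the Mesoproterozoic opens at 1600 Ma, so the interval is 3200 − 1600 = 1600 Myr.
An era fits inside if it starts at or after 3200 Ma and ends at or before 1600 Ma; oldest first that gives Mesoarchean, Neoarchean, Paleoproterozoic.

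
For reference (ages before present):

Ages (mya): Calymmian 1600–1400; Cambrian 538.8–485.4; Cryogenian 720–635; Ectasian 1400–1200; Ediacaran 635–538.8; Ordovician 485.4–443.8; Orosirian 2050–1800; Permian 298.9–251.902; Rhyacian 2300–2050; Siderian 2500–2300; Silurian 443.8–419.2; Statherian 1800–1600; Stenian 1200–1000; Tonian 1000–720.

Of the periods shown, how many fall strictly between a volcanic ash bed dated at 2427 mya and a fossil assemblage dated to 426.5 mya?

The older date is 2427 Ma and the younger is 426.5 Ma.
Periods with start < 2427 and end > 426.5 Ma: Rhyacian (2300–2050), Orosirian (2050–1800), Statherian (1800–1600), Calymmian (1600–1400), Ectasian (1400–1200), Stenian (1200–1000), Tonian (1000–720), Cryogenian (720–635), Ediacaran (635–538.8), Cambrian (538.8–485.4), Ordovician (485.4–443.8).
That is 11 complete periods.

11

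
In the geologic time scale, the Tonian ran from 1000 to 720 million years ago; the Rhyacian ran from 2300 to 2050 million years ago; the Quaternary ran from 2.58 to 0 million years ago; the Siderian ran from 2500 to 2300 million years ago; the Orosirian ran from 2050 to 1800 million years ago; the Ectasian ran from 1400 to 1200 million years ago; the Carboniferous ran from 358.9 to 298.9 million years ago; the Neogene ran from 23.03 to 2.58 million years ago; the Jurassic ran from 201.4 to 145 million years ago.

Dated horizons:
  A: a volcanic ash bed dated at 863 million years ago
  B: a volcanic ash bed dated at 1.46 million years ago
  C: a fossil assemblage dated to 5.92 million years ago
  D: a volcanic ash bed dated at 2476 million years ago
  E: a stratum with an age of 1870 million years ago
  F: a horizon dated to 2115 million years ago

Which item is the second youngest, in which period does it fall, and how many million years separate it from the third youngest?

Sorted youngest-first by Ma: B (1.46), C (5.92), A (863), E (1870), F (2115), D (2476).
The second youngest is C at 5.92 Ma, which lies in 23.03–2.58 Ma: the Neogene.
The third youngest is A at 863 Ma; separation = |5.92 − 863| = 857.08 Myr.

C, in the Neogene; 857.08 million years to A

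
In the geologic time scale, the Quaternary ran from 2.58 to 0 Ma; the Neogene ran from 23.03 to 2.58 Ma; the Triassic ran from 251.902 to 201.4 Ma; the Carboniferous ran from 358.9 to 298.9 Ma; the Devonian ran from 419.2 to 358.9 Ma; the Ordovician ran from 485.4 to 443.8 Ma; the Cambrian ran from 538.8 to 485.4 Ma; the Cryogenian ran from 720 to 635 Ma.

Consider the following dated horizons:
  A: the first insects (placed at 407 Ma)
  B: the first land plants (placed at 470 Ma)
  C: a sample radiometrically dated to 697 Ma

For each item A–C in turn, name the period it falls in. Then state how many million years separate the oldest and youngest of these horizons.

A — Devonian; B — Ordovician; C — Cryogenian; span 290 million years

Match each age against the start–end ranges in the excerpt: A = 407 Ma → Devonian (419.2–358.9); B = 470 Ma → Ordovician (485.4–443.8); C = 697 Ma → Cryogenian (720–635).
The largest age is 697 Ma and the smallest is 407 Ma; their difference is 290 Myr.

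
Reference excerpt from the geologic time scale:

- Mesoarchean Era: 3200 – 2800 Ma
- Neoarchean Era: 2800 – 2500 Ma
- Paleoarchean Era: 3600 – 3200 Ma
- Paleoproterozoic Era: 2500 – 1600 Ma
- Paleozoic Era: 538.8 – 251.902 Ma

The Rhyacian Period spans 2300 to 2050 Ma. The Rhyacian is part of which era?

The Rhyacian (2300–2050 Ma) lies entirely within 2500–1600 Ma, the Paleoproterozoic Era.

Paleoproterozoic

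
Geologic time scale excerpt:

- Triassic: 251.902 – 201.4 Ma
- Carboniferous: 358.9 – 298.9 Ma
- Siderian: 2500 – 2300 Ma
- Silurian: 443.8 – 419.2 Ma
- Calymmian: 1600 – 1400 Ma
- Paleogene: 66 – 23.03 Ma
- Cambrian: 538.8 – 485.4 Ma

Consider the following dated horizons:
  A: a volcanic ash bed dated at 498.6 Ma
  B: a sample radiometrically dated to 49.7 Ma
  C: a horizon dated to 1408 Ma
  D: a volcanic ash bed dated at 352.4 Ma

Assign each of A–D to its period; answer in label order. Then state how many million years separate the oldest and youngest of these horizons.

A: 498.6 Ma lies in 538.8–485.4 Ma, so Cambrian.
B: 49.7 Ma lies in 66–23.03 Ma, so Paleogene.
C: 1408 Ma lies in 1600–1400 Ma, so Calymmian.
D: 352.4 Ma lies in 358.9–298.9 Ma, so Carboniferous.
Oldest = 1408 Ma, youngest = 49.7 Ma → span 1358.3 Myr.

A — Cambrian; B — Paleogene; C — Calymmian; D — Carboniferous; span 1358.3 million years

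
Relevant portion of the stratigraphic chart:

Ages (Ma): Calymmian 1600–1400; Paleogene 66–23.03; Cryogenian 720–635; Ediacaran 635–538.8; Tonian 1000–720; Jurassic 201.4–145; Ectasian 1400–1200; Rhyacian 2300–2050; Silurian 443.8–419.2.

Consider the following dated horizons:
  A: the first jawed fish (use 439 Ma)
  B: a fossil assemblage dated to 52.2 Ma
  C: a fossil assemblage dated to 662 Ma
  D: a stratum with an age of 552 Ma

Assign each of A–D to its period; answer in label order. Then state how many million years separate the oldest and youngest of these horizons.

A: 439 Ma lies in 443.8–419.2 Ma, so Silurian.
B: 52.2 Ma lies in 66–23.03 Ma, so Paleogene.
C: 662 Ma lies in 720–635 Ma, so Cryogenian.
D: 552 Ma lies in 635–538.8 Ma, so Ediacaran.
Oldest = 662 Ma, youngest = 52.2 Ma → span 609.8 Myr.

A — Silurian; B — Paleogene; C — Cryogenian; D — Ediacaran; span 609.8 million years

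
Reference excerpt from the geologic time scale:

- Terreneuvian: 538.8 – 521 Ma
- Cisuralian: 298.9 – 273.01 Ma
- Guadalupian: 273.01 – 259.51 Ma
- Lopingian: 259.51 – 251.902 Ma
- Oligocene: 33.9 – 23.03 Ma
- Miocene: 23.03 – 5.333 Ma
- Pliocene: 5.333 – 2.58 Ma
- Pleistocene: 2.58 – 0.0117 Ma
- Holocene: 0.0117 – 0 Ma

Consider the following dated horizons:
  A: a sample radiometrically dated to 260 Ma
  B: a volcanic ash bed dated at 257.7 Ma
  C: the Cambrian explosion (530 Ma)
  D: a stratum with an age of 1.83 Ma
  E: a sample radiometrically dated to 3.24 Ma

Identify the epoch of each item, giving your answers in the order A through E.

A: 260 Ma lies in 273.01–259.51 Ma, so Guadalupian.
B: 257.7 Ma lies in 259.51–251.902 Ma, so Lopingian.
C: 530 Ma lies in 538.8–521 Ma, so Terreneuvian.
D: 1.83 Ma lies in 2.58–0.0117 Ma, so Pleistocene.
E: 3.24 Ma lies in 5.333–2.58 Ma, so Pliocene.

A — Guadalupian; B — Lopingian; C — Terreneuvian; D — Pleistocene; E — Pliocene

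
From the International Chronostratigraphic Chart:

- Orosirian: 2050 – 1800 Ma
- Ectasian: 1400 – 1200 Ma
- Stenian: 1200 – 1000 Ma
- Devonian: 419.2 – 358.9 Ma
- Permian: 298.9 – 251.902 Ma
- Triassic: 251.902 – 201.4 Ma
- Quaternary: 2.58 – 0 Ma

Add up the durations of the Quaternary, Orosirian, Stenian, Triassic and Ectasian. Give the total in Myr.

Duration is start − end for each: (2.58 − 0) + (2050 − 1800) + (1200 − 1000) + (251.902 − 201.4) + (1400 − 1200).
That is 2.58 + 250 + 200 + 50.502 + 200, which totals 703.082 million years.

703.082 million years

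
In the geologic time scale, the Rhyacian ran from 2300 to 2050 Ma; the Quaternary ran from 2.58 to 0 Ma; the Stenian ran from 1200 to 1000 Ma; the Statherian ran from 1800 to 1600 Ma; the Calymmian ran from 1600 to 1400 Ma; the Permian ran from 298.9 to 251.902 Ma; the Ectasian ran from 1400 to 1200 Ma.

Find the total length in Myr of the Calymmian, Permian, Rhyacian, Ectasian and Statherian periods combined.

896.998 million years

Duration is start − end for each: (1600 − 1400) + (298.9 − 251.902) + (2300 − 2050) + (1400 − 1200) + (1800 − 1600).
That is 200 + 46.998 + 250 + 200 + 200, which totals 896.998 million years.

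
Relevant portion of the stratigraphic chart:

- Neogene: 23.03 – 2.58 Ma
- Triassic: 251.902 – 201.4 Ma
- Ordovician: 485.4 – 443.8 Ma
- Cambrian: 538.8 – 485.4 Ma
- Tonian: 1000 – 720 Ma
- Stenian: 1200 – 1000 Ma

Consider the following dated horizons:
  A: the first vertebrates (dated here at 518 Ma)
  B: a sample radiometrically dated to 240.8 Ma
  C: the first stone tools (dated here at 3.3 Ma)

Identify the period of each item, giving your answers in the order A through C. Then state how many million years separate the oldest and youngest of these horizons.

A — Cambrian; B — Triassic; C — Neogene; span 514.7 million years

A: 518 Ma lies in 538.8–485.4 Ma, so Cambrian.
B: 240.8 Ma lies in 251.902–201.4 Ma, so Triassic.
C: 3.3 Ma lies in 23.03–2.58 Ma, so Neogene.
Oldest = 518 Ma, youngest = 3.3 Ma → span 514.7 Myr.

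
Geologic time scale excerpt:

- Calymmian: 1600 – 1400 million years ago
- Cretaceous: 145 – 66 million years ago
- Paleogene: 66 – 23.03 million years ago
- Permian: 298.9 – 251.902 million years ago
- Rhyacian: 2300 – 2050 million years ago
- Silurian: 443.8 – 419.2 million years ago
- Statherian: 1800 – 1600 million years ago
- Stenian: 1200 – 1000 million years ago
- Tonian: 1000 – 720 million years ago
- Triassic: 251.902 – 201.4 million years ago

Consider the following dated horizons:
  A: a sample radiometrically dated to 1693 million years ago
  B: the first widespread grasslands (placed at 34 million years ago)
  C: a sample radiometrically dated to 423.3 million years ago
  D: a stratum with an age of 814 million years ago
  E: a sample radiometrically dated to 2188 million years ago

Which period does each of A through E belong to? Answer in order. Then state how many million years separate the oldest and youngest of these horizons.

A: 1693 Ma lies in 1800–1600 Ma, so Statherian.
B: 34 Ma lies in 66–23.03 Ma, so Paleogene.
C: 423.3 Ma lies in 443.8–419.2 Ma, so Silurian.
D: 814 Ma lies in 1000–720 Ma, so Tonian.
E: 2188 Ma lies in 2300–2050 Ma, so Rhyacian.
Oldest = 2188 Ma, youngest = 34 Ma → span 2154 Myr.

A — Statherian; B — Paleogene; C — Silurian; D — Tonian; E — Rhyacian; span 2154 million years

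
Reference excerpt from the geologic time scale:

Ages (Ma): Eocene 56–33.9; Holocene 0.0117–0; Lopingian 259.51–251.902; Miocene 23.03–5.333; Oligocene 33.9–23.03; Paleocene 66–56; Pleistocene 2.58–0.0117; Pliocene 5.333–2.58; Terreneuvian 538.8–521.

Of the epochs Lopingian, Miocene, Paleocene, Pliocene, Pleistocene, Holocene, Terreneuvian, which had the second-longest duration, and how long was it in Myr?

Start − end for each: Lopingian 259.51 − 251.902 = 7.608; Miocene 23.03 − 5.333 = 17.697; Paleocene 66 − 56 = 10; Pliocene 5.333 − 2.58 = 2.753; Pleistocene 2.58 − 0.0117 = 2.5683; Holocene 0.0117 − 0 = 0.0117; Terreneuvian 538.8 − 521 = 17.8.
Ranking these from longest: Terreneuvian > Miocene > Paleocene > Lopingian > Pliocene > Pleistocene > Holocene.
Position 2 in that ranking is Miocene, which lasted 17.697 Myr.

Miocene, 17.697 million years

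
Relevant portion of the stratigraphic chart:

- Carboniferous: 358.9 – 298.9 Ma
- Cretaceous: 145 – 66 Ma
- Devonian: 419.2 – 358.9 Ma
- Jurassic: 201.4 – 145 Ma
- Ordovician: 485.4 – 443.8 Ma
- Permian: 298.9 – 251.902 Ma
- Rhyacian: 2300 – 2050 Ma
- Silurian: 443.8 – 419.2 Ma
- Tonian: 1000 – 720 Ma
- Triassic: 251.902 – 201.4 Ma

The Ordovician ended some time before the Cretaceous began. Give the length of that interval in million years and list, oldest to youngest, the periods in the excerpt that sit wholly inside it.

End of Ordovician = 443.8 Ma; start of Cretaceous = 145 Ma.
Gap = 443.8 − 145 = 298.8 Myr.
Periods wholly inside 443.8–145 Ma: Silurian (443.8–419.2), Devonian (419.2–358.9), Carboniferous (358.9–298.9), Permian (298.9–251.902), Triassic (251.902–201.4), Jurassic (201.4–145).

298.8 million years; Silurian, Devonian, Carboniferous, Permian, Triassic, Jurassic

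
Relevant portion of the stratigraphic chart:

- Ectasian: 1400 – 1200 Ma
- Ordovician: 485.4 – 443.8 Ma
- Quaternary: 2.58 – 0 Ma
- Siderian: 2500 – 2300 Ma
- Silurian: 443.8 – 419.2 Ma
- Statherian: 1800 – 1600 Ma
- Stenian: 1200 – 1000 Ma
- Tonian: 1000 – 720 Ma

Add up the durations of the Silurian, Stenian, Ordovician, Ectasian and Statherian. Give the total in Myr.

Each duration: Silurian = 24.6; Stenian = 200; Ordovician = 41.6; Ectasian = 200; Statherian = 200.
Sum: 24.6 + 200 + 41.6 + 200 + 200 = 666.2 Myr.

666.2 million years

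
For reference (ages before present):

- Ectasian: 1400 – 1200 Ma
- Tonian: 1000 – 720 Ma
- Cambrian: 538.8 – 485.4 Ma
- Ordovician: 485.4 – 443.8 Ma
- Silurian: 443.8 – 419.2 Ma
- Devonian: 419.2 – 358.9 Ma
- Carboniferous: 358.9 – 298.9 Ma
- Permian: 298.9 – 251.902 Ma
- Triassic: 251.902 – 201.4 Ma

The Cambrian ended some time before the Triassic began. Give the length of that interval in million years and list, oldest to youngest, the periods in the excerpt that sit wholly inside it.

The Cambrian closes at 485.4 Ma and the Triassic opens at 251.902 Ma, so the interval is 485.4 − 251.902 = 233.498 Myr.
A period fits inside if it starts at or after 485.4 Ma and ends at or before 251.902 Ma; oldest first that gives Ordovician, Silurian, Devonian, Carboniferous, Permian.

233.498 million years; Ordovician, Silurian, Devonian, Carboniferous, Permian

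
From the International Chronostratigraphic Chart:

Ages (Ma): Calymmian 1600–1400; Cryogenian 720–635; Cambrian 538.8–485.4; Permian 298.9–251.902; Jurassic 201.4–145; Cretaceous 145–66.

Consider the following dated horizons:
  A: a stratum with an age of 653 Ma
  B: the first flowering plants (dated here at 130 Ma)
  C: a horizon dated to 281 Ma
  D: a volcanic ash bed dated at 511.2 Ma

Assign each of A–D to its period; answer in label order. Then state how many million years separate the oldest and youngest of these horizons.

A — Cryogenian; B — Cretaceous; C — Permian; D — Cambrian; span 523 million years

A: 653 Ma lies in 720–635 Ma, so Cryogenian.
B: 130 Ma lies in 145–66 Ma, so Cretaceous.
C: 281 Ma lies in 298.9–251.902 Ma, so Permian.
D: 511.2 Ma lies in 538.8–485.4 Ma, so Cambrian.
Oldest = 653 Ma, youngest = 130 Ma → span 523 Myr.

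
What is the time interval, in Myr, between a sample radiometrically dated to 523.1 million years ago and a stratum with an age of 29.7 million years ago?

523.1 − 29.7 = 493.4 million years.

493.4 million years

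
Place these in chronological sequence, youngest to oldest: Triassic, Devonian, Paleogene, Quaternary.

Quaternary → Paleogene → Triassic → Devonian

Group by era (each group listed oldest first) — Paleozoic: Devonian; Mesozoic: Triassic; Cenozoic: Paleogene, Quaternary. The eras run Paleozoic → Mesozoic → Cenozoic. Concatenating the groups in that era order and then reversing gives youngest to oldest.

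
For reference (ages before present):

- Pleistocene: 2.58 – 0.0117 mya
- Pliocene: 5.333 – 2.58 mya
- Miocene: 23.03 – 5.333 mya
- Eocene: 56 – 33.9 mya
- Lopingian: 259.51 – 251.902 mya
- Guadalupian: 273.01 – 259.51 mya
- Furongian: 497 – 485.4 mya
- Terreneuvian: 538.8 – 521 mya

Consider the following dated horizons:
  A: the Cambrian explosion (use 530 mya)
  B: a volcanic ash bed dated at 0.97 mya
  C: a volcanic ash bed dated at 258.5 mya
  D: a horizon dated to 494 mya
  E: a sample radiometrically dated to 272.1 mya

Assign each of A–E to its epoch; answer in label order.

Match each age against the start–end ranges in the excerpt: A = 530 Ma → Terreneuvian (538.8–521); B = 0.97 Ma → Pleistocene (2.58–0.0117); C = 258.5 Ma → Lopingian (259.51–251.902); D = 494 Ma → Furongian (497–485.4); E = 272.1 Ma → Guadalupian (273.01–259.51).

A — Terreneuvian; B — Pleistocene; C — Lopingian; D — Furongian; E — Guadalupian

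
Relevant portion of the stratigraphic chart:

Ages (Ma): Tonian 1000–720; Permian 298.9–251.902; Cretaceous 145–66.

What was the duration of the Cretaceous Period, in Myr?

79 million years

145 − 66 = 79 million years.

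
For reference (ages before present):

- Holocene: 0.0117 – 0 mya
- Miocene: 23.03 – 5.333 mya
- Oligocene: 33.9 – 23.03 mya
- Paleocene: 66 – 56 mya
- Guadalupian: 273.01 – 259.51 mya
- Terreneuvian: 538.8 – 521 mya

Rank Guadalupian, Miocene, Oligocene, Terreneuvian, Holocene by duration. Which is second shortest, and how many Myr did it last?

Oligocene, 10.87 million years

Durations: Guadalupian 13.5; Miocene 17.697; Oligocene 10.87; Terreneuvian 17.8; Holocene 0.0117 Myr.
Sorted shortest-first: Holocene (0.0117), Oligocene (10.87), Guadalupian (13.5), Miocene (17.697), Terreneuvian (17.8).
The second shortest is Oligocene at 10.87 Myr.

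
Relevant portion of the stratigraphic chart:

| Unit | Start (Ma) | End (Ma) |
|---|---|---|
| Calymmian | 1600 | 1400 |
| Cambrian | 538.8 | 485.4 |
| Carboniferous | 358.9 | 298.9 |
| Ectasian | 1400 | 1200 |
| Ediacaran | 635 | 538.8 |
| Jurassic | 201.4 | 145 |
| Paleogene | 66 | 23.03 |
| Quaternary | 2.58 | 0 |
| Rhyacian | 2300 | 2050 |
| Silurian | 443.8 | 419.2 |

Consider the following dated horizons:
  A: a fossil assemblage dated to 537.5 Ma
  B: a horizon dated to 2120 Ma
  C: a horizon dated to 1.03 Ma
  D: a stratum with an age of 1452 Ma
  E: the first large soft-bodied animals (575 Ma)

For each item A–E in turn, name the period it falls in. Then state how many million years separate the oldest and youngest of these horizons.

A — Cambrian; B — Rhyacian; C — Quaternary; D — Calymmian; E — Ediacaran; span 2118.97 million years

Match each age against the start–end ranges in the excerpt: A = 537.5 Ma → Cambrian (538.8–485.4); B = 2120 Ma → Rhyacian (2300–2050); C = 1.03 Ma → Quaternary (2.58–0); D = 1452 Ma → Calymmian (1600–1400); E = 575 Ma → Ediacaran (635–538.8).
The largest age is 2120 Ma and the smallest is 1.03 Ma; their difference is 2118.97 Myr.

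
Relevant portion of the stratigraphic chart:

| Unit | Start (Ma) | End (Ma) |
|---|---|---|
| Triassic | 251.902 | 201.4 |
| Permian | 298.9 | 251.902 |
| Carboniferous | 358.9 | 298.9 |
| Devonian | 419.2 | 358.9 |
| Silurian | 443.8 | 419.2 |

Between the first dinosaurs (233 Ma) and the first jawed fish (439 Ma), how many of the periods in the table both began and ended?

The older date is 439 Ma and the younger is 233 Ma.
Periods with start < 439 and end > 233 Ma: Devonian (419.2–358.9), Carboniferous (358.9–298.9), Permian (298.9–251.902).
That is 3 complete periods.

3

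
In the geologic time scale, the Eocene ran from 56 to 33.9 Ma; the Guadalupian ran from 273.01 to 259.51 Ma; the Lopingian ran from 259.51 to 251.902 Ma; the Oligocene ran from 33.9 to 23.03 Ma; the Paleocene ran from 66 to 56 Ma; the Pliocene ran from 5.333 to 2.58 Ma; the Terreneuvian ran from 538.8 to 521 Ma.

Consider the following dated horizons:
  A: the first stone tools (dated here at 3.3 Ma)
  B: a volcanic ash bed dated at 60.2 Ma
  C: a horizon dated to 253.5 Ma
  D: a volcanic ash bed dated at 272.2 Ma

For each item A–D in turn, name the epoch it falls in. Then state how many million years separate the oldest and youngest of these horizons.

A — Pliocene; B — Paleocene; C — Lopingian; D — Guadalupian; span 268.9 million years

Match each age against the start–end ranges in the excerpt: A = 3.3 Ma → Pliocene (5.333–2.58); B = 60.2 Ma → Paleocene (66–56); C = 253.5 Ma → Lopingian (259.51–251.902); D = 272.2 Ma → Guadalupian (273.01–259.51).
The largest age is 272.2 Ma and the smallest is 3.3 Ma; their difference is 268.9 Myr.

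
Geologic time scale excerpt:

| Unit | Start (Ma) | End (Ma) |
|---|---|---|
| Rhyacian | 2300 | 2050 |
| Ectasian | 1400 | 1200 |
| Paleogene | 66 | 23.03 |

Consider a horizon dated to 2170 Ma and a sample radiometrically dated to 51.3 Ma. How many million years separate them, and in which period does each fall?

Elapsed time: 2170 − 51.3 = 2118.7 Myr.
2170 Ma lies within 2300–2050 Ma: Rhyacian.
51.3 Ma lies within 66–23.03 Ma: Paleogene.

2118.7 million years apart; the first in the Rhyacian, the second in the Paleogene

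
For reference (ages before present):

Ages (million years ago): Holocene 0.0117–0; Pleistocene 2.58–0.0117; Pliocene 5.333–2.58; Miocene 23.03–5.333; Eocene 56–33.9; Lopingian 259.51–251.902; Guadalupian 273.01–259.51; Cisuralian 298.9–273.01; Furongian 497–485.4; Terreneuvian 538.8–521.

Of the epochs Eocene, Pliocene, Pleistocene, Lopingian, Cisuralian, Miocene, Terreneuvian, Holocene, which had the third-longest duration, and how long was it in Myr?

Terreneuvian, 17.8 million years

Start − end for each: Eocene 56 − 33.9 = 22.1; Pliocene 5.333 − 2.58 = 2.753; Pleistocene 2.58 − 0.0117 = 2.5683; Lopingian 259.51 − 251.902 = 7.608; Cisuralian 298.9 − 273.01 = 25.89; Miocene 23.03 − 5.333 = 17.697; Terreneuvian 538.8 − 521 = 17.8; Holocene 0.0117 − 0 = 0.0117.
Ranking these from longest: Cisuralian > Eocene > Terreneuvian > Miocene > Lopingian > Pliocene > Pleistocene > Holocene.
Position 3 in that ranking is Terreneuvian, which lasted 17.8 Myr.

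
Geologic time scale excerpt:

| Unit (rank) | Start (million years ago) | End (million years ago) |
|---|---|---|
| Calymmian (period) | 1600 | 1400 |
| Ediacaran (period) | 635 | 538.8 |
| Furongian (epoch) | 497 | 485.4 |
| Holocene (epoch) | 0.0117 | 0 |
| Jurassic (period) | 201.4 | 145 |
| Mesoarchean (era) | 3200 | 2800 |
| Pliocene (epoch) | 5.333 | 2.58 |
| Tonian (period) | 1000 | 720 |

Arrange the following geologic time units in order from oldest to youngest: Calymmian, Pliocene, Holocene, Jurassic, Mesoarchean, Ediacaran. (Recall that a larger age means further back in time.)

Mesoarchean, Calymmian, Ediacaran, Jurassic, Pliocene, Holocene

Sorting by start age (descending Ma, since larger Ma = older): Mesoarchean start 3200, Calymmian start 1600, Ediacaran start 635, Jurassic start 201.4, Pliocene start 5.333, Holocene start 0.0117.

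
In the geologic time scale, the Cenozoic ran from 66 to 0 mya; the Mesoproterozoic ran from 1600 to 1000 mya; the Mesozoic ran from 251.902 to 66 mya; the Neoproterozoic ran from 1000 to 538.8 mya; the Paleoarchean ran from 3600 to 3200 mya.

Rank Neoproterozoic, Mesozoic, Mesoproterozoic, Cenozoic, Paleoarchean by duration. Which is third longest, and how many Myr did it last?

Paleoarchean, 400 million years

Durations: Neoproterozoic 461.2; Mesozoic 185.902; Mesoproterozoic 600; Cenozoic 66; Paleoarchean 400 Myr.
Sorted longest-first: Mesoproterozoic (600), Neoproterozoic (461.2), Paleoarchean (400), Mesozoic (185.902), Cenozoic (66).
The third longest is Paleoarchean at 400 Myr.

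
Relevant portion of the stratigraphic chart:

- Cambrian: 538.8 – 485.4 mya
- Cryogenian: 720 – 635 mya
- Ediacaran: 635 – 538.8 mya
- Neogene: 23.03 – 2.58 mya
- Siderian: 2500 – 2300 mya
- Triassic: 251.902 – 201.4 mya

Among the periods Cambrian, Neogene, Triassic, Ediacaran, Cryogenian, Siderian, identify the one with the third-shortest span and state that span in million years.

Start − end for each: Cambrian 538.8 − 485.4 = 53.4; Neogene 23.03 − 2.58 = 20.45; Triassic 251.902 − 201.4 = 50.502; Ediacaran 635 − 538.8 = 96.2; Cryogenian 720 − 635 = 85; Siderian 2500 − 2300 = 200.
Ranking these from shortest: Neogene < Triassic < Cambrian < Cryogenian < Ediacaran < Siderian.
Position 3 in that ranking is Cambrian, which lasted 53.4 Myr.

Cambrian, 53.4 million years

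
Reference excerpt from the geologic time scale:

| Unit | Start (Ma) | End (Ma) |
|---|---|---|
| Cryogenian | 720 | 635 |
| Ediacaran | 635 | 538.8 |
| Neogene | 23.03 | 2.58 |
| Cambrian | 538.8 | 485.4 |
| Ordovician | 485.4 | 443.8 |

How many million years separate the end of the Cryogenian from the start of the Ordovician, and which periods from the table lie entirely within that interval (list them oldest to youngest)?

End of Cryogenian = 635 Ma; start of Ordovician = 485.4 Ma.
Gap = 635 − 485.4 = 149.6 Myr.
Periods wholly inside 635–485.4 Ma: Ediacaran (635–538.8), Cambrian (538.8–485.4).

149.6 million years; Ediacaran, Cambrian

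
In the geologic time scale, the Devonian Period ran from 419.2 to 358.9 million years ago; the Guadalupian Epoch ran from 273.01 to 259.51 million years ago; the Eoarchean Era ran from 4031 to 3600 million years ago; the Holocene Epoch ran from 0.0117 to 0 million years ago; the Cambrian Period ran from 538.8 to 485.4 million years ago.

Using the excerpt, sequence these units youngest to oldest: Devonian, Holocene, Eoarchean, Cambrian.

Holocene, then Devonian, then Cambrian, then Eoarchean

Sorting by start age (ascending Ma, since larger Ma = older): Holocene start 0.0117, Devonian start 419.2, Cambrian start 538.8, Eoarchean start 4031.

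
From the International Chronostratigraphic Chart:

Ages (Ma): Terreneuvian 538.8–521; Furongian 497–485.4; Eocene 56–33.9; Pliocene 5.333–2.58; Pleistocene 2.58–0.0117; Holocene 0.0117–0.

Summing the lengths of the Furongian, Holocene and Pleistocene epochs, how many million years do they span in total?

14.18 million years

Each duration: Furongian = 11.6; Holocene = 0.0117; Pleistocene = 2.5683.
Sum: 11.6 + 0.0117 + 2.5683 = 14.18 Myr.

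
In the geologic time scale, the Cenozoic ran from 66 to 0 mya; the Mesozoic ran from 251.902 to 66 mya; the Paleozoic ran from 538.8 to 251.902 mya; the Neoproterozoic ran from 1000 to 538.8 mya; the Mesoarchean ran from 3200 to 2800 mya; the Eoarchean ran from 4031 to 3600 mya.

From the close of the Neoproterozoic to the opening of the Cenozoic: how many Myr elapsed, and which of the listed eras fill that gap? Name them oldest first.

472.8 million years; Paleozoic, Mesozoic

End of Neoproterozoic = 538.8 Ma; start of Cenozoic = 66 Ma.
Gap = 538.8 − 66 = 472.8 Myr.
Eras wholly inside 538.8–66 Ma: Paleozoic (538.8–251.902), Mesozoic (251.902–66).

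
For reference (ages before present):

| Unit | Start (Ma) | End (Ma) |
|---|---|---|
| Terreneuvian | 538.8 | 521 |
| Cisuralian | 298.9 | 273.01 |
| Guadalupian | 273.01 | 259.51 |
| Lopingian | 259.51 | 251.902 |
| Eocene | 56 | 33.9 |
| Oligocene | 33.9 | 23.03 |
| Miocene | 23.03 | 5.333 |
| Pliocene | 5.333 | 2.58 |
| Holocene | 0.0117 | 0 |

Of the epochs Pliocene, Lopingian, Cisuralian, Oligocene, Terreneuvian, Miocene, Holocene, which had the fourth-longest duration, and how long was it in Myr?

Start − end for each: Pliocene 5.333 − 2.58 = 2.753; Lopingian 259.51 − 251.902 = 7.608; Cisuralian 298.9 − 273.01 = 25.89; Oligocene 33.9 − 23.03 = 10.87; Terreneuvian 538.8 − 521 = 17.8; Miocene 23.03 − 5.333 = 17.697; Holocene 0.0117 − 0 = 0.0117.
Ranking these from longest: Cisuralian > Terreneuvian > Miocene > Oligocene > Lopingian > Pliocene > Holocene.
Position 4 in that ranking is Oligocene, which lasted 10.87 Myr.

Oligocene, 10.87 million years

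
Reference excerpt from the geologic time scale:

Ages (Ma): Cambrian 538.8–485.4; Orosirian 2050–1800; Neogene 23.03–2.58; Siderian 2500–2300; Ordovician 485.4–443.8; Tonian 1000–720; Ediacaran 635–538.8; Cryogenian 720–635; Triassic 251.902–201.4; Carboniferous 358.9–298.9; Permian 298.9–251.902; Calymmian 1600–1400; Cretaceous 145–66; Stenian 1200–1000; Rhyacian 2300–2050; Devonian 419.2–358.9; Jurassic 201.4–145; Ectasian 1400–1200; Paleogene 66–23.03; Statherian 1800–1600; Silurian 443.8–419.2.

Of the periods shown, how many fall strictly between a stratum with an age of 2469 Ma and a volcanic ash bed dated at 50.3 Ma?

18

The older date is 2469 Ma and the younger is 50.3 Ma.
Periods with start < 2469 and end > 50.3 Ma: Rhyacian (2300–2050), Orosirian (2050–1800), Statherian (1800–1600), Calymmian (1600–1400), Ectasian (1400–1200), Stenian (1200–1000), Tonian (1000–720), Cryogenian (720–635), Ediacaran (635–538.8), Cambrian (538.8–485.4), Ordovician (485.4–443.8), Silurian (443.8–419.2), Devonian (419.2–358.9), Carboniferous (358.9–298.9), Permian (298.9–251.902), Triassic (251.902–201.4), Jurassic (201.4–145), Cretaceous (145–66).
That is 18 complete periods.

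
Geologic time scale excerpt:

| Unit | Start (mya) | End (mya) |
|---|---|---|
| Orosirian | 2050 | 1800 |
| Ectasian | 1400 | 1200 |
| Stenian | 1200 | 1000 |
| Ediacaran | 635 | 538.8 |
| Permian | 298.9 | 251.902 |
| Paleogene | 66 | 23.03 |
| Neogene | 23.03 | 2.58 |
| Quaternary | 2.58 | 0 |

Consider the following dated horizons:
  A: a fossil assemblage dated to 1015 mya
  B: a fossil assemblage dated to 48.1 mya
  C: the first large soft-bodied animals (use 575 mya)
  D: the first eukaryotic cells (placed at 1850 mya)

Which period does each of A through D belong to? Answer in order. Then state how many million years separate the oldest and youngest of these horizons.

A: 1015 Ma lies in 1200–1000 Ma, so Stenian.
B: 48.1 Ma lies in 66–23.03 Ma, so Paleogene.
C: 575 Ma lies in 635–538.8 Ma, so Ediacaran.
D: 1850 Ma lies in 2050–1800 Ma, so Orosirian.
Oldest = 1850 Ma, youngest = 48.1 Ma → span 1801.9 Myr.

A — Stenian; B — Paleogene; C — Ediacaran; D — Orosirian; span 1801.9 million years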